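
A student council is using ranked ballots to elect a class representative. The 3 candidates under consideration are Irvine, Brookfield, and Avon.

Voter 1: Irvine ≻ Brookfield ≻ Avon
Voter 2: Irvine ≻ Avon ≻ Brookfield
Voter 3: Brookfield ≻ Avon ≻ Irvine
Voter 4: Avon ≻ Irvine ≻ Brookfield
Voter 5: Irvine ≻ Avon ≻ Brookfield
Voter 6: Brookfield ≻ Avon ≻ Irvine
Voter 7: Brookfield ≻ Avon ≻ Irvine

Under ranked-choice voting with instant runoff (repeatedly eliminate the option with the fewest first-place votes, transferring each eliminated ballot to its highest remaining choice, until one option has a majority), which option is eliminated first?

Round 1: Irvine 3, Brookfield 3, Avon 1. Avon has the fewest and is eliminated.
Round 2: Irvine 4, Brookfield 3. Irvine has a majority.

Avon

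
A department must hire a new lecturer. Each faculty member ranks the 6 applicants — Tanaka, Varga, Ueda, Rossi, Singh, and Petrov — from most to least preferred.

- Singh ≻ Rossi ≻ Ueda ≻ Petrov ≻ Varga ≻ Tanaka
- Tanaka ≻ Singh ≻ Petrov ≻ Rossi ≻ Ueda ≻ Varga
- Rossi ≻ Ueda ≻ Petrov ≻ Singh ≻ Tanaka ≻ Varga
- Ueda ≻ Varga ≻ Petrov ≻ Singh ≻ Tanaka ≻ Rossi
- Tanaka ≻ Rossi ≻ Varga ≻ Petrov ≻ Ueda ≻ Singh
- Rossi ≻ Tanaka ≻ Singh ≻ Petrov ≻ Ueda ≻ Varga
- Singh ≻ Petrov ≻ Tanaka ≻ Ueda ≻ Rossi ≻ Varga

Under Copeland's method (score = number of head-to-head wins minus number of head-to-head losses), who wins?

Singh

Pairwise results:
  Tanaka vs Varga: Tanaka wins 5–2.
  Tanaka vs Ueda: Tanaka wins 4–3.
  Tanaka vs Rossi: Tanaka wins 4–3.
  Tanaka vs Singh: Singh wins 4–3.
  Tanaka vs Petrov: Petrov wins 4–3.
  Varga vs Ueda: Ueda wins 6–1.
  Varga vs Rossi: Rossi wins 6–1.
  Varga vs Singh: Singh wins 5–2.
  Varga vs Petrov: Petrov wins 5–2.
  Ueda vs Rossi: Rossi wins 5–2.
  Ueda vs Singh: Singh wins 4–3.
  Ueda vs Petrov: Petrov wins 4–3.
  Rossi vs Singh: Singh wins 4–3.
  Rossi vs Petrov: Rossi wins 4–3.
  Singh vs Petrov: Singh wins 4–3.
Copeland scores (wins − losses):
  Tanaka: 3 − 2 = 1
  Varga: 0 − 5 = -5
  Ueda: 1 − 4 = -3
  Rossi: 3 − 2 = 1
  Singh: 5 − 0 = 5
  Petrov: 3 − 2 = 1
Singh has the best Copeland score.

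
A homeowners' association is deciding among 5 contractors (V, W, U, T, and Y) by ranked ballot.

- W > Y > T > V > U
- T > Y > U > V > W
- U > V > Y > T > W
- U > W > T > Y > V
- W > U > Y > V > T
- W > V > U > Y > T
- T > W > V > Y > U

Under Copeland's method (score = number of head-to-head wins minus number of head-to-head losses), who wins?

W

Pairwise results:
  V vs W: W wins 5–2.
  V vs U: U wins 4–3.
  V vs T: T wins 4–3.
  V vs Y: Y wins 4–3.
  W vs U: W wins 4–3.
  W vs T: W wins 4–3.
  W vs Y: W wins 5–2.
  U vs T: U wins 4–3.
  U vs Y: U wins 4–3.
  T vs Y: Y wins 4–3.
Copeland scores (wins − losses):
  V: 0 − 4 = -4
  W: 4 − 0 = 4
  U: 3 − 1 = 2
  T: 1 − 3 = -2
  Y: 2 − 2 = 0
W has the best Copeland score.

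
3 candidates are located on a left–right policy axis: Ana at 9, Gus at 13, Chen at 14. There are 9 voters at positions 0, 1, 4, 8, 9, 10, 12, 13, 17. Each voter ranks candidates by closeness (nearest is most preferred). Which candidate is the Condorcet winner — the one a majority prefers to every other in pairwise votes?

With single-peaked preferences on a line, the Condorcet winner is the candidate closest to the median voter.
The median voter (position 9) is closest to Ana at 9.
Check: Ana vs Chen — voters closer to Ana: 6 of 9.

Ana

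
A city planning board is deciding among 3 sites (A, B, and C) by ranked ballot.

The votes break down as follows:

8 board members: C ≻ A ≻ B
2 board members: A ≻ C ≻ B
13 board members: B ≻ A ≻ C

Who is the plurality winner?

First-place vote totals:
  A: 2
  B: 13
  C: 8
B has the most first-place votes.

B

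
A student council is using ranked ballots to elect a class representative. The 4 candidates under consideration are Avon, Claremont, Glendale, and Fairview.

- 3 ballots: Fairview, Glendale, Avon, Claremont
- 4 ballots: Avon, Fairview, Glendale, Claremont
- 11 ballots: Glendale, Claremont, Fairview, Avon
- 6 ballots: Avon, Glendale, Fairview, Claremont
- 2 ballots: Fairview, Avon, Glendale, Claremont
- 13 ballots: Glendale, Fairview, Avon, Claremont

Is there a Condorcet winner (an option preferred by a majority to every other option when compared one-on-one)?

Head-to-head results (39 voters total):
Avon vs Claremont: Avon wins 28–11.
Avon vs Glendale: Glendale wins 27–12.
Avon vs Fairview: Fairview wins 29–10.
Claremont vs Glendale: Glendale wins 39–0.
Claremont vs Fairview: Fairview wins 28–11.
Glendale vs Fairview: Glendale wins 30–9.
Glendale beats each rival — Avon (27–12), Claremont (39–0), Fairview (30–9) — so Glendale is the Condorcet winner.

Yes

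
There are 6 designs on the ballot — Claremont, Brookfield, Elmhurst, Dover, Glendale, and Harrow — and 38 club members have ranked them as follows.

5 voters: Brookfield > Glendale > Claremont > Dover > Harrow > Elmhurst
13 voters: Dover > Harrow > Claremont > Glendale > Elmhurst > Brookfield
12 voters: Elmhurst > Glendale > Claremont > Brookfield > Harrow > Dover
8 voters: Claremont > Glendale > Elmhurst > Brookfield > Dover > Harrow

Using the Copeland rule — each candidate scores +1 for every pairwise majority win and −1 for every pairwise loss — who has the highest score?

Claremont

Pairwise results:
  Claremont vs Brookfield: Claremont wins 33–5.
  Claremont vs Elmhurst: Claremont wins 26–12.
  Claremont vs Dover: Claremont wins 25–13.
  Claremont vs Glendale: Claremont wins 21–17.
  Claremont vs Harrow: Claremont wins 25–13.
  Brookfield vs Elmhurst: Elmhurst wins 33–5.
  Brookfield vs Dover: Brookfield wins 25–13.
  Brookfield vs Glendale: Glendale wins 33–5.
  Brookfield vs Harrow: Brookfield wins 25–13.
  Elmhurst vs Dover: Elmhurst wins 20–18.
  Elmhurst vs Glendale: Glendale wins 26–12.
  Elmhurst vs Harrow: Elmhurst wins 20–18.
  Dover vs Glendale: Glendale wins 25–13.
  Dover vs Harrow: Dover wins 26–12.
  Glendale vs Harrow: Glendale wins 25–13.
Copeland scores (wins − losses):
  Claremont: 5 − 0 = 5
  Brookfield: 2 − 3 = -1
  Elmhurst: 3 − 2 = 1
  Dover: 1 − 4 = -3
  Glendale: 4 − 1 = 3
  Harrow: 0 − 5 = -5
Claremont has the best Copeland score.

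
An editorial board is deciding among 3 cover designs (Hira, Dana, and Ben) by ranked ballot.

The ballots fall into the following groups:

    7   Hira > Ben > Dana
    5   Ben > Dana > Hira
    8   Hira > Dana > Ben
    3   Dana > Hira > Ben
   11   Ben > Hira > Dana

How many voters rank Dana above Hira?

Ballots ranking Dana above Hira: 5+3 = 8.
Ballots ranking Hira above Dana: 7+8+11 = 26.
So 8 of 34 voters prefer Dana to Hira.

8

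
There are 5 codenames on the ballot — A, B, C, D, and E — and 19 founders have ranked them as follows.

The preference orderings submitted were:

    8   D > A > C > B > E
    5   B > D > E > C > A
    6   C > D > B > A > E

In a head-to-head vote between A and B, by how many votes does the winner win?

3

Ballots ranking A above B: 8.
Ballots ranking B above A: 5+6 = 11.
B wins 11–8, a margin of 3.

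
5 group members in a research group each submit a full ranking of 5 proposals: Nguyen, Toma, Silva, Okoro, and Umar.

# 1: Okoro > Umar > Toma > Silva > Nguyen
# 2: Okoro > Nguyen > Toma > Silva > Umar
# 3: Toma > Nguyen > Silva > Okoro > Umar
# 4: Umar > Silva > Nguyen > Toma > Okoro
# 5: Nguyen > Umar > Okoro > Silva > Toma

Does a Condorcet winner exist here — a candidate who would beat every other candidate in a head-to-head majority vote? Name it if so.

Head-to-head results (5 voters total):
Nguyen vs Toma: Nguyen wins 3–2.
Nguyen vs Silva: Nguyen wins 3–2.
Nguyen vs Okoro: Nguyen wins 3–2.
Nguyen vs Umar: Nguyen wins 3–2.
Toma vs Silva: Toma wins 3–2.
Toma vs Okoro: Okoro wins 3–2.
Toma vs Umar: Umar wins 3–2.
Silva vs Okoro: Okoro wins 3–2.
Silva vs Umar: Umar wins 3–2.
Okoro vs Umar: Okoro wins 3–2.
Nguyen beats each rival — Toma (3–2), Silva (3–2), Okoro (3–2), Umar (3–2) — so Nguyen is the Condorcet winner.

Nguyen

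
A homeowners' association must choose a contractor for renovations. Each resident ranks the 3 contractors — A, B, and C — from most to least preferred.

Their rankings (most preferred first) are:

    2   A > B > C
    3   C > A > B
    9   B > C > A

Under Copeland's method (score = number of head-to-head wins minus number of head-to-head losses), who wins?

B

Pairwise results:
  A vs B: B wins 9–5.
  A vs C: C wins 12–2.
  B vs C: B wins 11–3.
Copeland scores (wins − losses):
  A: 0 − 2 = -2
  B: 2 − 0 = 2
  C: 1 − 1 = 0
B has the best Copeland score.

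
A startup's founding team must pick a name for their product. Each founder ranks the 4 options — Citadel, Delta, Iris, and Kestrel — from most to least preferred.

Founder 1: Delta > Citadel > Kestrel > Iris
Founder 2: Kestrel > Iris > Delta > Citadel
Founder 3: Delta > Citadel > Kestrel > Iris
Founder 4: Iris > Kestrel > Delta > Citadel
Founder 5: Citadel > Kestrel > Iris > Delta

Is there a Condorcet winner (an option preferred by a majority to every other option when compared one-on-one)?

No

Head-to-head results (5 voters total):
Citadel vs Delta: Delta wins 4–1.
Citadel vs Iris: Citadel wins 3–2.
Citadel vs Kestrel: Citadel wins 3–2.
Delta vs Iris: Iris wins 3–2.
Delta vs Kestrel: Kestrel wins 3–2.
Iris vs Kestrel: Kestrel wins 4–1.
No candidate beats all others: Citadel beats Iris beats Delta beats Citadel, a majority cycle.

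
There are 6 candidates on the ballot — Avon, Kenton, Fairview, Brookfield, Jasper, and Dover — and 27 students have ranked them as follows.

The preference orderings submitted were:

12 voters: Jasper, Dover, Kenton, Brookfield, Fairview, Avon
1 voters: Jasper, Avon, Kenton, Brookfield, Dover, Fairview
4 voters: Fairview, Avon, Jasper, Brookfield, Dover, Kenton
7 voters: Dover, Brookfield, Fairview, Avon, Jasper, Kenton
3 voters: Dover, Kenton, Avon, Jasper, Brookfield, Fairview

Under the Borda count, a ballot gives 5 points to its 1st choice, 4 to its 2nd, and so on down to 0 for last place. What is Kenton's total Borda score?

Borda scores:
  Avon: 12·0 + 4 + 4·4 + 7·2 + 3·3 = 43
  Kenton: 12·3 + 3 + 4·0 + 7·0 + 3·4 = 51
  Fairview: 12·1 + 0 + 4·5 + 7·3 + 3·0 = 53
  Brookfield: 12·2 + 2 + 4·2 + 7·4 + 3·1 = 65
  Jasper: 12·5 + 5 + 4·3 + 7·1 + 3·2 = 90
  Dover: 12·4 + 1 + 4·1 + 7·5 + 3·5 = 103

51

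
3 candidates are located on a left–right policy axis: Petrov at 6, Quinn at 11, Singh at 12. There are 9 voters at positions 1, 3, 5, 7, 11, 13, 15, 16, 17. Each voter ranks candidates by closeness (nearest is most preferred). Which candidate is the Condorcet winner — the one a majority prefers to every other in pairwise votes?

Quinn

With single-peaked preferences on a line, the Condorcet winner is the candidate closest to the median voter.
The median voter (position 11) is closest to Quinn at 11.
Check: Quinn vs Singh — voters closer to Quinn: 5 of 9.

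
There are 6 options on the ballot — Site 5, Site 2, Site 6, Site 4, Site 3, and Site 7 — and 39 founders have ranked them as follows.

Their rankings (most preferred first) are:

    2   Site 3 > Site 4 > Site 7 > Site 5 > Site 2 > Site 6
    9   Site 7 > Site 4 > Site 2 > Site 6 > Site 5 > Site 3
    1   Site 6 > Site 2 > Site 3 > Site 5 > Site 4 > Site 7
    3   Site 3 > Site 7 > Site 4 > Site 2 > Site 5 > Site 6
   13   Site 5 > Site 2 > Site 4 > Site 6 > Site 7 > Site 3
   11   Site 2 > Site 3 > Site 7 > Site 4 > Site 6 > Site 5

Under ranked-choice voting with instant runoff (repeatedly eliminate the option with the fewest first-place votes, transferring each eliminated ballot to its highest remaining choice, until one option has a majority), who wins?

Round 1: Site 5 13, Site 2 11, Site 7 9, Site 3 5, Site 6 1, Site 4 0. Site 4 has the fewest and is eliminated.
Round 2: Site 5 13, Site 2 11, Site 7 9, Site 3 5, Site 6 1. Site 6 has the fewest and is eliminated.
Round 3: Site 5 13, Site 2 12, Site 7 9, Site 3 5. Site 3 has the fewest and is eliminated.
Round 4: Site 7 14, Site 5 13, Site 2 12. Site 2 has the fewest and is eliminated.
Round 5: Site 7 25, Site 5 14. Site 7 has a majority.

Site 7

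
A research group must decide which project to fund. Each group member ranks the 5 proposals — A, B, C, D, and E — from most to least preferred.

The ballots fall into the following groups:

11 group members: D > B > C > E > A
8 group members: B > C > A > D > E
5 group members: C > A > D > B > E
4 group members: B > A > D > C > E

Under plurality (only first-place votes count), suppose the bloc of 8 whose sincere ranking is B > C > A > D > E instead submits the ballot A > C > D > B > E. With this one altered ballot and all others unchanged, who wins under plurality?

D

First-place totals with the altered ballot: A 8, B 4, C 5, D 11, E 0.
The switch changes the winner from B to D.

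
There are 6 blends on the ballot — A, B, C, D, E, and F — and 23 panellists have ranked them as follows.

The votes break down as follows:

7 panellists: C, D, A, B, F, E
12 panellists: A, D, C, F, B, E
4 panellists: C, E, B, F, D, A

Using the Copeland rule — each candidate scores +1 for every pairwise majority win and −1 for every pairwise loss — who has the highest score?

A

Pairwise results:
  A vs B: A wins 19–4.
  A vs C: A wins 12–11.
  A vs D: A wins 12–11.
  A vs E: A wins 19–4.
  A vs F: A wins 19–4.
  B vs C: C wins 23–0.
  B vs D: D wins 19–4.
  B vs E: B wins 19–4.
  B vs F: F wins 12–11.
  C vs D: D wins 12–11.
  C vs E: C wins 23–0.
  C vs F: C wins 23–0.
  D vs E: D wins 19–4.
  D vs F: D wins 19–4.
  E vs F: F wins 19–4.
Copeland scores (wins − losses):
  A: 5 − 0 = 5
  B: 1 − 4 = -3
  C: 3 − 2 = 1
  D: 4 − 1 = 3
  E: 0 − 5 = -5
  F: 2 − 3 = -1
A has the best Copeland score.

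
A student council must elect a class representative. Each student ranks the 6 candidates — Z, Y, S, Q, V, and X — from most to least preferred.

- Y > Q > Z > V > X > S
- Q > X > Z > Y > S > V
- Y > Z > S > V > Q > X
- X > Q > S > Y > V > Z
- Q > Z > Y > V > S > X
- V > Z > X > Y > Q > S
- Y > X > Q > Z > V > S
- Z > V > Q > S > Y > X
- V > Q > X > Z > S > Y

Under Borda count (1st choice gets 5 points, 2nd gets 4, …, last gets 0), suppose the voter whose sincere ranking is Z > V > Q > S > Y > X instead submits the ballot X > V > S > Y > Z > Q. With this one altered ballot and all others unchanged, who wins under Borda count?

Q

Borda totals with the altered ballot: Z 23, Y 26, S 12, Q 27, V 22, X 25.
The winner is unchanged: still Q.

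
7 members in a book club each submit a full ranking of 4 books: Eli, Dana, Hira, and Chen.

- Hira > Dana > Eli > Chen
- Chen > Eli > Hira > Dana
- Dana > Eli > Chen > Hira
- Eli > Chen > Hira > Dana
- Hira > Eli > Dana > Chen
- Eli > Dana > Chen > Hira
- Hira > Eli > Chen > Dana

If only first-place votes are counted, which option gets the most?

Hira

First-place vote totals:
  Eli: 2
  Dana: 1
  Hira: 3
  Chen: 1
Hira has the most first-place votes.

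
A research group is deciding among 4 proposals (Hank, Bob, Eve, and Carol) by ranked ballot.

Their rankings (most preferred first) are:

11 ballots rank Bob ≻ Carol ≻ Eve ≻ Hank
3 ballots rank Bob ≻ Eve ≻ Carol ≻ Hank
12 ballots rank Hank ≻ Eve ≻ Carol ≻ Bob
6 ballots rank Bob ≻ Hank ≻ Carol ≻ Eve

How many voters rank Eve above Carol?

15

Ballots ranking Eve above Carol: 3+12 = 15.
Ballots ranking Carol above Eve: 11+6 = 17.
So 15 of 32 voters prefer Eve to Carol.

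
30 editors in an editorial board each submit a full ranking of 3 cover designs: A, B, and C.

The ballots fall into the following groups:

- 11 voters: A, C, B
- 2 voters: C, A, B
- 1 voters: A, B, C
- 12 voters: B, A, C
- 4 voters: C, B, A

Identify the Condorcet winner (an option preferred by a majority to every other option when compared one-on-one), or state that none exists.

Head-to-head results (30 voters total):
A vs B: B wins 16–14.
A vs C: A wins 24–6.
B vs C: C wins 17–13.
No candidate beats all others: A beats C beats B beats A, a majority cycle.

There is no Condorcet winner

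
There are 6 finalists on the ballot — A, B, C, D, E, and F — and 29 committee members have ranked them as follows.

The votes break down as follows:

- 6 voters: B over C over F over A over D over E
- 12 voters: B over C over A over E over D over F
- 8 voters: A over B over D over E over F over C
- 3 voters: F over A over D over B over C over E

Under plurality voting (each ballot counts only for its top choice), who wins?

First-place vote totals:
  A: 8
  B: 18
  C: 0
  D: 0
  E: 0
  F: 3
B has the most first-place votes.

B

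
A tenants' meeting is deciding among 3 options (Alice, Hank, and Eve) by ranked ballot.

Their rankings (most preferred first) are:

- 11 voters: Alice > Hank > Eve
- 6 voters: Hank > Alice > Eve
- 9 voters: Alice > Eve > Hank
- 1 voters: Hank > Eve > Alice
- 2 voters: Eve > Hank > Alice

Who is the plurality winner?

Alice

First-place vote totals:
  Alice: 20
  Hank: 7
  Eve: 2
Alice has the most first-place votes.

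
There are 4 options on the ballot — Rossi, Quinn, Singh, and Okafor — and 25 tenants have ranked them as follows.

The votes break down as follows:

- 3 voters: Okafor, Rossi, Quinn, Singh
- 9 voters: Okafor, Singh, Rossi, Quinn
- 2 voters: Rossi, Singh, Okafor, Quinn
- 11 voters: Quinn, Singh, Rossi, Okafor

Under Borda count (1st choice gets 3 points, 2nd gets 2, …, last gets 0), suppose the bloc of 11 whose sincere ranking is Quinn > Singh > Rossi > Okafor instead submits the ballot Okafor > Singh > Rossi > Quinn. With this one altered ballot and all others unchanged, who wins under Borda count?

Borda totals with the altered ballot: Rossi 32, Quinn 3, Singh 44, Okafor 71.
The switch changes the winner from Singh to Okafor.

Okafor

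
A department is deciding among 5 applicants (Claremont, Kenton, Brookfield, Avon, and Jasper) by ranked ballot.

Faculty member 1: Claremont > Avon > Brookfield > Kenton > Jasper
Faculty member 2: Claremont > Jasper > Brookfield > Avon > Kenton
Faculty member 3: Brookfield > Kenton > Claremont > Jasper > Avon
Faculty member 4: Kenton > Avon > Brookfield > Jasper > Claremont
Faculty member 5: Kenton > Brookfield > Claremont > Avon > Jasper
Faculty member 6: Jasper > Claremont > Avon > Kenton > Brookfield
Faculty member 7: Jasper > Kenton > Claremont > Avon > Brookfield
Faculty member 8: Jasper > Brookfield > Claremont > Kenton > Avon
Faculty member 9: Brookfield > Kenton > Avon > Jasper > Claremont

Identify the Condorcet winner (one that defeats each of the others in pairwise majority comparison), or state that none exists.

Brookfield

Head-to-head results (9 voters total):
Claremont vs Kenton: Kenton wins 5–4.
Claremont vs Brookfield: Brookfield wins 5–4.
Claremont vs Avon: Claremont wins 7–2.
Claremont vs Jasper: Jasper wins 5–4.
Kenton vs Brookfield: Brookfield wins 5–4.
Kenton vs Avon: Kenton wins 6–3.
Kenton vs Jasper: Kenton wins 5–4.
Brookfield vs Avon: Brookfield wins 5–4.
Brookfield vs Jasper: Brookfield wins 5–4.
Avon vs Jasper: Jasper wins 5–4.
Brookfield beats each rival — Claremont (5–4), Kenton (5–4), Avon (5–4), Jasper (5–4) — so Brookfield is the Condorcet winner.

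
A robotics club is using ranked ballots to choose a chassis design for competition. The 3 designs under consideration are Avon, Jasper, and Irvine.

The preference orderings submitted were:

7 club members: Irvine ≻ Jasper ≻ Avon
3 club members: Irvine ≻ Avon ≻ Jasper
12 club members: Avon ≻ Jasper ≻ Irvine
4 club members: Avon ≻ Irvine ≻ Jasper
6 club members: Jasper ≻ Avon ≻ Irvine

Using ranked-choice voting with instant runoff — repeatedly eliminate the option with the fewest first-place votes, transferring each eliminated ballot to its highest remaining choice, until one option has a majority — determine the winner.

Round 1: Avon 16, Irvine 10, Jasper 6. Jasper has the fewest and is eliminated.
Round 2: Avon 22, Irvine 10. Avon has a majority.

Avon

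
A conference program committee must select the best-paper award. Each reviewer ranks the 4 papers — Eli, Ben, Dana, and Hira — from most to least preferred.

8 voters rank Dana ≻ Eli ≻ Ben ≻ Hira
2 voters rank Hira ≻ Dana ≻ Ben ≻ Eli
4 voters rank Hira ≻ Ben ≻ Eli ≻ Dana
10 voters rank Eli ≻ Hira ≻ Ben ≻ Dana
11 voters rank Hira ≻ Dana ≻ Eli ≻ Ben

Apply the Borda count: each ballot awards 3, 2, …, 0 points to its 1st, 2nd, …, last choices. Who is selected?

Hira

Borda scores:
  Eli: 8·2 + 2·0 + 4·1 + 10·3 + 11·1 = 61
  Ben: 8·1 + 2·1 + 4·2 + 10·1 + 11·0 = 28
  Dana: 8·3 + 2·2 + 4·0 + 10·0 + 11·2 = 50
  Hira: 8·0 + 2·3 + 4·3 + 10·2 + 11·3 = 71
Hira has the highest total.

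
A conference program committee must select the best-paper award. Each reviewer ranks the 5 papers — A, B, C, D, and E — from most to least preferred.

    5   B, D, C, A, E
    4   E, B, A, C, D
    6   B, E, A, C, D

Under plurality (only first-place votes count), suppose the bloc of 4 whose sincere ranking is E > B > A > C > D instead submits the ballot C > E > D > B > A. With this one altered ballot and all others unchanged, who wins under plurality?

B

First-place totals with the altered ballot: A 0, B 11, C 4, D 0, E 0.
The winner is unchanged: still B.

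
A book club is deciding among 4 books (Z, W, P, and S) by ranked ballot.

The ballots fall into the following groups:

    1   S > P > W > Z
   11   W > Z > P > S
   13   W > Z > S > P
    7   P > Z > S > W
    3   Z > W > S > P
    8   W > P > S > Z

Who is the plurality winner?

First-place vote totals:
  Z: 3
  W: 32
  P: 7
  S: 1
W has the most first-place votes.

W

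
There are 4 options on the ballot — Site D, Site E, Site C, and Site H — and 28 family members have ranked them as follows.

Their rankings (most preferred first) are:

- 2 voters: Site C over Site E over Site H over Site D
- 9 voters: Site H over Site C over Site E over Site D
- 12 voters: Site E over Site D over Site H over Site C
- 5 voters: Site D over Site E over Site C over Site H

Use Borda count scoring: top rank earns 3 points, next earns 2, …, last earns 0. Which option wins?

Site E

Borda scores:
  Site D: 2·0 + 9·0 + 12·2 + 5·3 = 39
  Site E: 2·2 + 9·1 + 12·3 + 5·2 = 59
  Site C: 2·3 + 9·2 + 12·0 + 5·1 = 29
  Site H: 2·1 + 9·3 + 12·1 + 5·0 = 41
Site E has the highest total.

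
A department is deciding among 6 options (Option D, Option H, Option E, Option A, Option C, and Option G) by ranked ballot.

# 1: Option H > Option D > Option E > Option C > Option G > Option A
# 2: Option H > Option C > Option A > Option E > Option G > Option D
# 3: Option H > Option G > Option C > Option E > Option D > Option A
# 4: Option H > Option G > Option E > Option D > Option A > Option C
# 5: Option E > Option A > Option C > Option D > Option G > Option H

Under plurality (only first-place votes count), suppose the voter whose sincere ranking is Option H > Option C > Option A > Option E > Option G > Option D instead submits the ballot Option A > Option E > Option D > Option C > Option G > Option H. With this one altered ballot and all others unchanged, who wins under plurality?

Option H

First-place totals with the altered ballot: Option D 0, Option H 3, Option E 1, Option A 1, Option C 0, Option G 0.
The winner is unchanged: still Option H.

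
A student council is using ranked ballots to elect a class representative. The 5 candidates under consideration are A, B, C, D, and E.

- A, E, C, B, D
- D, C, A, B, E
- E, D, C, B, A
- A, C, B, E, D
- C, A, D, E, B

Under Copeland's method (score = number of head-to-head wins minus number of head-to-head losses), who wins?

C

Pairwise results:
  A vs B: A wins 4–1.
  A vs C: C wins 3–2.
  A vs D: A wins 3–2.
  A vs E: A wins 4–1.
  B vs C: C wins 5–0.
  B vs D: D wins 3–2.
  B vs E: E wins 3–2.
  C vs D: C wins 3–2.
  C vs E: C wins 3–2.
  D vs E: E wins 3–2.
Copeland scores (wins − losses):
  A: 3 − 1 = 2
  B: 0 − 4 = -4
  C: 4 − 0 = 4
  D: 1 − 3 = -2
  E: 2 − 2 = 0
C has the best Copeland score.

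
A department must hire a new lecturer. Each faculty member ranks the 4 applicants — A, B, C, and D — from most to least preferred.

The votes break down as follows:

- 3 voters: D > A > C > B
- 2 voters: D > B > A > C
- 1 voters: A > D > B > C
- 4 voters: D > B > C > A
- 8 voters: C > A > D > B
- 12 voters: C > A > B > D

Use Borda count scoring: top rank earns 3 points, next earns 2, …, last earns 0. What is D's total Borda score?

Borda scores:
  A: 3·2 + 2·1 + 3 + 4·0 + 8·2 + 12·2 = 51
  B: 3·0 + 2·2 + 1 + 4·2 + 8·0 + 12·1 = 25
  C: 3·1 + 2·0 + 0 + 4·1 + 8·3 + 12·3 = 67
  D: 3·3 + 2·3 + 2 + 4·3 + 8·1 + 12·0 = 37

37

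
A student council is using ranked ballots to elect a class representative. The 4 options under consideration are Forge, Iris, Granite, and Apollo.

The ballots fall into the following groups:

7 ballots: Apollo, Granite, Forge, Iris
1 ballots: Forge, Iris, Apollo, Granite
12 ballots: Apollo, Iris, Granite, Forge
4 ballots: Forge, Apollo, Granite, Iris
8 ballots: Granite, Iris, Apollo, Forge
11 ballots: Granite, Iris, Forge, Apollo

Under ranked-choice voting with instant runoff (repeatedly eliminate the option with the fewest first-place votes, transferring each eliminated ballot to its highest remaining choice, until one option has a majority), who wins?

Apollo

Round 1: Granite 19, Apollo 19, Forge 5, Iris 0. Iris has the fewest and is eliminated.
Round 2: Granite 19, Apollo 19, Forge 5. Forge has the fewest and is eliminated.
Round 3: Apollo 24, Granite 19. Apollo has a majority.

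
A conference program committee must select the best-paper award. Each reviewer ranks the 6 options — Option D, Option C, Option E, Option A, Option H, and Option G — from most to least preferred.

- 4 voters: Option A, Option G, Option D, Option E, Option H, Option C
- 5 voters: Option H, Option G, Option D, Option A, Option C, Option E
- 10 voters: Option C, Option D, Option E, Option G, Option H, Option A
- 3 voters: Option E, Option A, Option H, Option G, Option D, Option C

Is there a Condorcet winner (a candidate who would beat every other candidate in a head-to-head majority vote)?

No

Head-to-head results (22 voters total):
Option D vs Option C: Option D wins 12–10.
Option D vs Option E: Option D wins 19–3.
Option D vs Option A: Option D wins 15–7.
Option D vs Option H: Option D wins 14–8.
Option D vs Option G: Option G wins 12–10.
Option C vs Option E: Option C wins 15–7.
Option C vs Option A: Option A wins 12–10.
Option C vs Option H: Option H wins 12–10.
Option C vs Option G: Option G wins 12–10.
Option E vs Option A: Option E wins 13–9.
Option E vs Option H: Option E wins 17–5.
Option E vs Option G: Option E wins 13–9.
Option A vs Option H: Option H wins 15–7.
Option A vs Option G: Option G wins 15–7.
Option H vs Option G: Option G wins 14–8.
No candidate beats all others: Option D beats Option E beats Option G beats Option D, a majority cycle.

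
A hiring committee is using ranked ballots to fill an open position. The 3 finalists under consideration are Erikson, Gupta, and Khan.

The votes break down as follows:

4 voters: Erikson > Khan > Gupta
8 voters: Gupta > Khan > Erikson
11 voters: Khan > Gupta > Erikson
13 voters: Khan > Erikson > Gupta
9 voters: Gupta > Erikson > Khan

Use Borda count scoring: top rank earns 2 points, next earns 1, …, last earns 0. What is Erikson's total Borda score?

30

Borda scores:
  Erikson: 4·2 + 8·0 + 11·0 + 13·1 + 9·1 = 30
  Gupta: 4·0 + 8·2 + 11·1 + 13·0 + 9·2 = 45
  Khan: 4·1 + 8·1 + 11·2 + 13·2 + 9·0 = 60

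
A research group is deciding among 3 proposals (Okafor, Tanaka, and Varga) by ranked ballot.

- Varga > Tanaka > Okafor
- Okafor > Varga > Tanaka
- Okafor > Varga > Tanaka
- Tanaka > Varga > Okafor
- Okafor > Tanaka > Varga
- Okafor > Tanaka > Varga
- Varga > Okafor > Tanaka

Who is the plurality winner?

First-place vote totals:
  Okafor: 4
  Tanaka: 1
  Varga: 2
Okafor has the most first-place votes.

Okafor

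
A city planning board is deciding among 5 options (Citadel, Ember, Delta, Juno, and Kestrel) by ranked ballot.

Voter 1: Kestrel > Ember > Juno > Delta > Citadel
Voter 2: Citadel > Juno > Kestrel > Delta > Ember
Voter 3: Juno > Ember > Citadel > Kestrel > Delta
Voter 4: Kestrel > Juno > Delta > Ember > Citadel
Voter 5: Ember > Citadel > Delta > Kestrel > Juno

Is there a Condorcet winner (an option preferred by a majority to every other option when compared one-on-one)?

Head-to-head results (5 voters total):
Citadel vs Ember: Ember wins 4–1.
Citadel vs Delta: Citadel wins 3–2.
Citadel vs Juno: Juno wins 3–2.
Citadel vs Kestrel: Citadel wins 3–2.
Ember vs Delta: Ember wins 3–2.
Ember vs Juno: Juno wins 3–2.
Ember vs Kestrel: Kestrel wins 3–2.
Delta vs Juno: Juno wins 4–1.
Delta vs Kestrel: Kestrel wins 4–1.
Juno vs Kestrel: Kestrel wins 3–2.
No candidate beats all others: Citadel beats Kestrel beats Ember beats Citadel, a majority cycle.

No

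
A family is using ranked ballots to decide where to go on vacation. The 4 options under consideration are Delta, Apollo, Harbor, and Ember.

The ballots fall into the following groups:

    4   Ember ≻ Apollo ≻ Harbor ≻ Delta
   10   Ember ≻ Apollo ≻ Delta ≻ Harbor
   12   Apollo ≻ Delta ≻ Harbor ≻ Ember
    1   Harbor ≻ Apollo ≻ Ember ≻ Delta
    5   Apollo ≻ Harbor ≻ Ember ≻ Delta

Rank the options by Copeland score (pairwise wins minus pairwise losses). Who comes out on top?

Pairwise results:
  Delta vs Apollo: Apollo wins 32–0.
  Delta vs Harbor: Delta wins 22–10.
  Delta vs Ember: Ember wins 20–12.
  Apollo vs Harbor: Apollo wins 31–1.
  Apollo vs Ember: Apollo wins 18–14.
  Harbor vs Ember: Harbor wins 18–14.
Copeland scores (wins − losses):
  Delta: 1 − 2 = -1
  Apollo: 3 − 0 = 3
  Harbor: 1 − 2 = -1
  Ember: 1 − 2 = -1
Apollo has the best Copeland score.

Apollo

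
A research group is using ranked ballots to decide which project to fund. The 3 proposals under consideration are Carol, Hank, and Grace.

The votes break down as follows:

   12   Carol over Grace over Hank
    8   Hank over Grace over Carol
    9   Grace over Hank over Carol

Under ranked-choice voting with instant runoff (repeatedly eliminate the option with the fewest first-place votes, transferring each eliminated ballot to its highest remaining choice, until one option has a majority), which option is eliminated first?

Hank

Round 1: Carol 12, Grace 9, Hank 8. Hank has the fewest and is eliminated.
Round 2: Grace 17, Carol 12. Grace has a majority.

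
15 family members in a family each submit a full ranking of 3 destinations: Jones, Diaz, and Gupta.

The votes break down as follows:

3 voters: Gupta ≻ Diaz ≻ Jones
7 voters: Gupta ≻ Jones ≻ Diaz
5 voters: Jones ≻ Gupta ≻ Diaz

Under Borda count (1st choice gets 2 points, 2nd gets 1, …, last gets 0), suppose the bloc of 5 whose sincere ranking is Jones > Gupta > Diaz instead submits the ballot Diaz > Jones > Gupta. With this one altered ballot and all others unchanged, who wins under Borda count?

Borda totals with the altered ballot: Jones 12, Diaz 13, Gupta 20.
The winner is unchanged: still Gupta.

Gupta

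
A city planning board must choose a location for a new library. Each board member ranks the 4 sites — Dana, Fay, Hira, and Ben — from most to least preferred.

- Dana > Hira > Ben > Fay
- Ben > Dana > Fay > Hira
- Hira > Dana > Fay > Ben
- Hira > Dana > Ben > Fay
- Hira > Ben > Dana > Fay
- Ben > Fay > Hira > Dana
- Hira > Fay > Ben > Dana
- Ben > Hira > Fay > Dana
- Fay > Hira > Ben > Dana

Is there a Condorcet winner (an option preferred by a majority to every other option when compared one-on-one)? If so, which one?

Hira

Head-to-head results (9 voters total):
Dana vs Fay: Dana wins 5–4.
Dana vs Hira: Hira wins 7–2.
Dana vs Ben: Ben wins 6–3.
Fay vs Hira: Hira wins 6–3.
Fay vs Ben: Ben wins 6–3.
Hira vs Ben: Hira wins 6–3.
Hira beats each rival — Dana (7–2), Fay (6–3), Ben (6–3) — so Hira is the Condorcet winner.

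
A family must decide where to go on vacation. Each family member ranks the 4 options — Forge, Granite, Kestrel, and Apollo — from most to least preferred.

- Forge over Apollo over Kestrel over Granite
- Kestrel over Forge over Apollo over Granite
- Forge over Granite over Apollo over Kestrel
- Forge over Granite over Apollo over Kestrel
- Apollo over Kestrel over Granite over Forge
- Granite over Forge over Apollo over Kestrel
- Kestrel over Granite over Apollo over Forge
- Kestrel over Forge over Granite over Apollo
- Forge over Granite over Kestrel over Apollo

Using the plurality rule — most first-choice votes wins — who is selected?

Forge

First-place vote totals:
  Forge: 4
  Granite: 1
  Kestrel: 3
  Apollo: 1
Forge has the most first-place votes.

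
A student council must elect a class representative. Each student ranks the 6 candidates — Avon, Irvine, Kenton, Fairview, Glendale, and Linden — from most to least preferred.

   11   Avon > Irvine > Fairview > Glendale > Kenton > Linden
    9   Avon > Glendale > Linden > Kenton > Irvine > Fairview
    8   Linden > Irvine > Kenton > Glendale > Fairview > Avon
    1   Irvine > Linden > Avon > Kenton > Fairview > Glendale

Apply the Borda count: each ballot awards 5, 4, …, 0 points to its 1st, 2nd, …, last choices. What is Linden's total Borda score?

Borda scores:
  Avon: 11·5 + 9·5 + 8·0 + 3 = 103
  Irvine: 11·4 + 9·1 + 8·4 + 5 = 90
  Kenton: 11·1 + 9·2 + 8·3 + 2 = 55
  Fairview: 11·3 + 9·0 + 8·1 + 1 = 42
  Glendale: 11·2 + 9·4 + 8·2 + 0 = 74
  Linden: 11·0 + 9·3 + 8·5 + 4 = 71

71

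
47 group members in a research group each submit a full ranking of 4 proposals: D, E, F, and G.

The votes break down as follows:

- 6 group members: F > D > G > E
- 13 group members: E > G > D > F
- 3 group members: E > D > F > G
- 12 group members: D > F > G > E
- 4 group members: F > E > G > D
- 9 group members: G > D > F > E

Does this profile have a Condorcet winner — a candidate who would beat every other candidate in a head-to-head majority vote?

No

Head-to-head results (47 voters total):
D vs E: D wins 27–20.
D vs F: D wins 37–10.
D vs G: G wins 26–21.
E vs F: F wins 31–16.
E vs G: G wins 27–20.
F vs G: F wins 25–22.
No candidate beats all others: D beats F beats G beats D, a majority cycle.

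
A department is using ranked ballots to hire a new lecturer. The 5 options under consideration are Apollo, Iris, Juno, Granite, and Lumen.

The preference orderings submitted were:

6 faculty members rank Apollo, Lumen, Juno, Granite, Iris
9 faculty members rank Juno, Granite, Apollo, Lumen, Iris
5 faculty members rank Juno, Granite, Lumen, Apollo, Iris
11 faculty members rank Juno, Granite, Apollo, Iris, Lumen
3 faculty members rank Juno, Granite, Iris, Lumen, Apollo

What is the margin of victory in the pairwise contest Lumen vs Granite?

Ballots ranking Lumen above Granite: 6.
Ballots ranking Granite above Lumen: 9+5+11+3 = 28.
Granite wins 28–6, a margin of 22.

22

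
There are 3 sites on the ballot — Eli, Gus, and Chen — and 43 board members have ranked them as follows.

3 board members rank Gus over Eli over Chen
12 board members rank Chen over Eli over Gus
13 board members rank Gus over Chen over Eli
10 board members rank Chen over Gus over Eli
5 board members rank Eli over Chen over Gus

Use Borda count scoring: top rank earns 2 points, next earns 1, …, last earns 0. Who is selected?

Borda scores:
  Eli: 3·1 + 12·1 + 13·0 + 10·0 + 5·2 = 25
  Gus: 3·2 + 12·0 + 13·2 + 10·1 + 5·0 = 42
  Chen: 3·0 + 12·2 + 13·1 + 10·2 + 5·1 = 62
Chen has the highest total.

Chen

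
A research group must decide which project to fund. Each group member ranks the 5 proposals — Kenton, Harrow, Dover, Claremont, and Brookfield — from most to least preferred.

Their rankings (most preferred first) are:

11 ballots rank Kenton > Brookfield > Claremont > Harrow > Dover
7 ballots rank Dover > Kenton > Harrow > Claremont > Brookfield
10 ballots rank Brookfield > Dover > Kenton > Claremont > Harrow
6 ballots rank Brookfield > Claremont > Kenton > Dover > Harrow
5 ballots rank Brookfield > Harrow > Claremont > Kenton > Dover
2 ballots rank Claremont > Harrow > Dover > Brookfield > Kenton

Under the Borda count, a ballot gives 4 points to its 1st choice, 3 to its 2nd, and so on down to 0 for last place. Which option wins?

Borda scores:
  Kenton: 11·4 + 7·3 + 10·2 + 6·2 + 5·1 + 2·0 = 102
  Harrow: 11·1 + 7·2 + 10·0 + 6·0 + 5·3 + 2·3 = 46
  Dover: 11·0 + 7·4 + 10·3 + 6·1 + 5·0 + 2·2 = 68
  Claremont: 11·2 + 7·1 + 10·1 + 6·3 + 5·2 + 2·4 = 75
  Brookfield: 11·3 + 7·0 + 10·4 + 6·4 + 5·4 + 2·1 = 119
Brookfield has the highest total.

Brookfield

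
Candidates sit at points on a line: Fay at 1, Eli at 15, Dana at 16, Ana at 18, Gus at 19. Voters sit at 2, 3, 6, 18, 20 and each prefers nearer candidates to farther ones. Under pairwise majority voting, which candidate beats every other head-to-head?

With single-peaked preferences on a line, the Condorcet winner is the candidate closest to the median voter.
The median voter (position 6) is closest to Fay at 1.
Check: Fay vs Ana — voters closer to Fay: 3 of 5.

Fay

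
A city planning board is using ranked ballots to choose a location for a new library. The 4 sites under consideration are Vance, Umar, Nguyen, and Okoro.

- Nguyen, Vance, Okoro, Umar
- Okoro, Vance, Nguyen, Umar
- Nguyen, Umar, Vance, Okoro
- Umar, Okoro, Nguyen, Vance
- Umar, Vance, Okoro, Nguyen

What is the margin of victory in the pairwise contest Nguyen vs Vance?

1

Ballots ranking Nguyen above Vance: 3.
Ballots ranking Vance above Nguyen: 2.
Nguyen wins 3–2, a margin of 1.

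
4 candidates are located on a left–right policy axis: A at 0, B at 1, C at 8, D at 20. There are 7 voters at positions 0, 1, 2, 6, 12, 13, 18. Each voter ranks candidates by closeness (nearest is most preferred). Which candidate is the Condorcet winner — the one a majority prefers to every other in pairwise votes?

With single-peaked preferences on a line, the Condorcet winner is the candidate closest to the median voter.
The median voter (position 6) is closest to C at 8.
Check: C vs B — voters closer to C: 4 of 7.

C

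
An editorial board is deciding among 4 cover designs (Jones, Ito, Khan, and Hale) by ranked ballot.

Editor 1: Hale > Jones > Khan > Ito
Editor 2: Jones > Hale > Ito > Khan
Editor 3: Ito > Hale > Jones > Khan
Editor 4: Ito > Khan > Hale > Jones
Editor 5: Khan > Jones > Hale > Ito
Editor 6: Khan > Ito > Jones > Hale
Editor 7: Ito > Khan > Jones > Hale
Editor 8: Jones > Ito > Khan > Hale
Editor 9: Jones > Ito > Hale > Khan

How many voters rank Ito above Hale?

Ballots ranking Ito above Hale: 6.
Ballots ranking Hale above Ito: 3.
So 6 of 9 voters prefer Ito to Hale.

6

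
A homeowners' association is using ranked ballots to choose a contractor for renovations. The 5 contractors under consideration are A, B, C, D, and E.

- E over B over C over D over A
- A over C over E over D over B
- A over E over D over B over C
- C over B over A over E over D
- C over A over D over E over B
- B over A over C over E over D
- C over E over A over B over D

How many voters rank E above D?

6

Ballots ranking E above D: 6.
Ballots ranking D above E: 1.
So 6 of 7 voters prefer E to D.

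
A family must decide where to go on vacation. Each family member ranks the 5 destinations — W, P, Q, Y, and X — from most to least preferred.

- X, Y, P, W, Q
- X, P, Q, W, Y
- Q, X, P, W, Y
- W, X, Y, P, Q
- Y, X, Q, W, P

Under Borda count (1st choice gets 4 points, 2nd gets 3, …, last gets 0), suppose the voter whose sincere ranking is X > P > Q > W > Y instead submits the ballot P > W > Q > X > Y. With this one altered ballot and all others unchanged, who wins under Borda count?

X

Borda totals with the altered ballot: W 10, P 9, Q 8, Y 9, X 14.
The winner is unchanged: still X.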